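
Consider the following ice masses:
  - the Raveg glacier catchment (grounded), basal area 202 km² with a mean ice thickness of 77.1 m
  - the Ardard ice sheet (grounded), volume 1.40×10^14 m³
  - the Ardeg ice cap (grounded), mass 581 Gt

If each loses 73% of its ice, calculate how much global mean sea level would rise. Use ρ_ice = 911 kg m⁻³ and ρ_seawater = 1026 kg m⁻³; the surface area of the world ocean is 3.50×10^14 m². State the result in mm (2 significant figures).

≈ 260 mm

Raveg: ice volume = 202 km² × 77.1 m = 15.57 km³; 0.73 × 15.57 × (911/1026) = 10.09 km³ of water.
Ardard: 0.73 × 1.40×10^14 m³ × (911/1026) = 9.074×10^13 m³ of water.
Ardeg: 0.73 × 581 Gt = 4.241×10^14 kg; dividing by ρ_w = 1026 kg m⁻³ gives 4.134×10^11 m³ of water.
Total added water ≈ 9.117×10^13 m³ over 3.50×10^14 m² → Δh = 0.260 m = 260 mm.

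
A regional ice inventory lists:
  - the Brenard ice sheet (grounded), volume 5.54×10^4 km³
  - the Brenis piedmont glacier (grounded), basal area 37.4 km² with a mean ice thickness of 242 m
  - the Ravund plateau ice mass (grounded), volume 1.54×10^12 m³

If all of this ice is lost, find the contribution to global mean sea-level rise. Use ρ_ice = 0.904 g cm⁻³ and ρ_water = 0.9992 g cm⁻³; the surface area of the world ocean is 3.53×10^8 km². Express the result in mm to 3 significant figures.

≈ 146 mm

Brenard: 5.54×10^4 km³ × (904/999.2) = 5.012×10^4 km³ of water.
Brenis: ice volume = 37.4 km² × 242 m = 9.051 km³; 9.051 × (904/999.2) = 8.188 km³ of water.
Ravund: 1.54×10^12 m³ × (904/999.2) = 1.393×10^12 m³ of water.
Total added water ≈ 5.152×10^13 m³ over 3.53×10^14 m² → Δh = 0.146 m = 146 mm.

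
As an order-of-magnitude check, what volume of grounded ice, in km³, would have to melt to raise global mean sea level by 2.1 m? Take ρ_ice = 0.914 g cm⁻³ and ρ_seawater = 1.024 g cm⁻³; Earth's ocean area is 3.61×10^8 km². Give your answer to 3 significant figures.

Required water volume = Δh × A = 2.1 m × 3.61×10^14 m² = 7.581×10^14 m³ = 7.581×10^5 km³.
Ice volume = water volume × ρ_w/ρ_ice = 7.581×10^5 × 1024/914 = 8.49×10^5 km³.

≈ 8.49×10^5 km³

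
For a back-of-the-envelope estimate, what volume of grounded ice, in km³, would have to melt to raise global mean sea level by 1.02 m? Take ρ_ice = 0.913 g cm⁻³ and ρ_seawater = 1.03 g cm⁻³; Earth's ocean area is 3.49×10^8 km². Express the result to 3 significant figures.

Required water volume = Δh × A = 1.02 m × 3.49×10^14 m² = 3.560×10^14 m³ = 3.560×10^5 km³.
Ice volume = water volume × ρ_w/ρ_ice = 3.560×10^5 × 1030/913 = 4.02×10^5 km³.

≈ 4.02×10^5 km³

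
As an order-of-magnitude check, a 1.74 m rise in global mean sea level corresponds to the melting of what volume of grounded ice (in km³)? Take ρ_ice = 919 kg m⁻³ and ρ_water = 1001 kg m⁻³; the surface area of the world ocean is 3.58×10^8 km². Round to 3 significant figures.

Required water volume = Δh × A = 1.74 m × 3.58×10^14 m² = 6.229×10^14 m³ = 6.229×10^5 km³.
Ice volume = water volume × ρ_w/ρ_ice = 6.229×10^5 × 1001/919 = 6.79×10^5 km³.

≈ 6.79×10^5 km³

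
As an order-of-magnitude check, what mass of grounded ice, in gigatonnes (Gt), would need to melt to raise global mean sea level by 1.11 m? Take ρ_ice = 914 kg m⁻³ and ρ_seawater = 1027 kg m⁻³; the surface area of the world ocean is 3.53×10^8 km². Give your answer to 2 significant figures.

Required water volume = Δh × A = 1.11 m × 3.53×10^14 m² = 3.918×10^14 m³.
ρ_w = 1027 kg m⁻³, so the mass of water = 3.918×10^14 m³ × 1027 kg m⁻³ = 4.024×10^17 kg = 4.0×10^5 Gt (and the same mass of ice, by conservation).

≈ 4.0×10^5 Gt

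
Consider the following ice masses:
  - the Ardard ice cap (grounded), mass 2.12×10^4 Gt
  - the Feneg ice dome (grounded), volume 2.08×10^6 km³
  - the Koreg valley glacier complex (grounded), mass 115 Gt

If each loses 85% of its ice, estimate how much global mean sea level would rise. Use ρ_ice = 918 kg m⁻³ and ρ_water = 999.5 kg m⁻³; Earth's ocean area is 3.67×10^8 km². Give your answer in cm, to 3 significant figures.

≈ 447 cm

Ardard: 0.85 × 2.12×10^4 Gt = 1.802×10^16 kg; dividing by ρ_w = 999.5 kg m⁻³ gives 1.803×10^13 m³ of water.
Feneg: 0.85 × 2.08×10^6 km³ × (918/999.5) = 1.624×10^6 km³ of water.
Koreg: 0.85 × 115 Gt = 9.775×10^13 kg; dividing by ρ_w = 999.5 kg m⁻³ gives 9.780×10^10 m³ of water.
Total added water ≈ 1.642×10^15 m³ over 3.67×10^14 m² → Δh = 4.47 m = 447 cm.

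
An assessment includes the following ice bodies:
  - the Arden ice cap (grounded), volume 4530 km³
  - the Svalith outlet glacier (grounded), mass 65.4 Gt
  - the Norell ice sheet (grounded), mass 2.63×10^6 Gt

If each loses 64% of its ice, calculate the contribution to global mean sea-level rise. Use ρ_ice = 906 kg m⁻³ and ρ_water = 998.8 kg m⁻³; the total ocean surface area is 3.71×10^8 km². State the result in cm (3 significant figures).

≈ 455 cm

Arden: 0.64 × 4530 km³ × (906/998.8) = 2630 km³ of water.
Svalith: 0.64 × 65.4 Gt = 4.186×10^13 kg; dividing by ρ_w = 998.8 kg m⁻³ gives 4.191×10^10 m³ of water.
Norell: 0.64 × 2.63×10^6 Gt = 1.683×10^18 kg; dividing by ρ_w = 998.8 kg m⁻³ gives 1.685×10^15 m³ of water.
Total added water ≈ 1.688×10^15 m³ over 3.71×10^14 m² → Δh = 4.55 m = 455 cm.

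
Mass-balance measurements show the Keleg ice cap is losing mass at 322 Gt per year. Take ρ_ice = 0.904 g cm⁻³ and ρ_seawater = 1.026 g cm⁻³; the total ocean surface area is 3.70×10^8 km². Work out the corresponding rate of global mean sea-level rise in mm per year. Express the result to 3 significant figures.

≈ 0.848 mm/yr

ρ_w = 1.026 g cm⁻³ = 1026 kg m⁻³. Annual water volume added = 322 Gt / ρ_w = 3.220×10^14 kg / 1026 kg m⁻³ = 3.138×10^11 m³.
Δh per year = 3.138×10^11 / 3.70×10^14 = 8.48×10^-4 m = 0.848 mm.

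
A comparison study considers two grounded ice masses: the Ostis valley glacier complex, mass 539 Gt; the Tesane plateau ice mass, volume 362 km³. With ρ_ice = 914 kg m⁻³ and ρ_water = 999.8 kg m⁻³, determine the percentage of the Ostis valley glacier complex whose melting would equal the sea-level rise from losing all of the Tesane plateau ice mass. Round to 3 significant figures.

Equal sea-level rise means equal mass of meltwater, i.e. equal mass of ice lost.
Ice mass of Tesane: 3.309×10^14 kg; ice mass of Ostis: 5.390×10^14 kg.
Fraction required = 3.309×10^14 / 5.390×10^14 = 0.614 → 61.4 %.

≈ 61.4 %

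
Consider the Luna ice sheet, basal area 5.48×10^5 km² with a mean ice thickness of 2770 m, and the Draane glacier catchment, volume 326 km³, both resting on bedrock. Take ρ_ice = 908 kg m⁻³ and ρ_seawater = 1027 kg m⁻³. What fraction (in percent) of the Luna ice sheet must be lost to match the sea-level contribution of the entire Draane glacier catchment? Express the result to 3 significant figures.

Equal sea-level rise means equal mass of meltwater, i.e. equal mass of ice lost.
Ice mass of Draane: 2.960×10^14 kg; ice mass of Luna: 1.378×10^18 kg.
Fraction required = 2.960×10^14 / 1.378×10^18 = 2.15×10^-4 → 0.0215 %.

≈ 0.0215 %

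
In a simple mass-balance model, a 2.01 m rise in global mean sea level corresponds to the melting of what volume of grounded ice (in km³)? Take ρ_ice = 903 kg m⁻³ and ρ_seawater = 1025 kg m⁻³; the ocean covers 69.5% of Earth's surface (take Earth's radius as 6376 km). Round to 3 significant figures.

≈ 8.10×10^5 km³

Required water volume = Δh × A = 2.01 m × 3.55×10^14 m² = 7.137×10^14 m³ = 7.137×10^5 km³.
Ice volume = water volume × ρ_w/ρ_ice = 7.137×10^5 × 1025/903 = 8.10×10^5 km³.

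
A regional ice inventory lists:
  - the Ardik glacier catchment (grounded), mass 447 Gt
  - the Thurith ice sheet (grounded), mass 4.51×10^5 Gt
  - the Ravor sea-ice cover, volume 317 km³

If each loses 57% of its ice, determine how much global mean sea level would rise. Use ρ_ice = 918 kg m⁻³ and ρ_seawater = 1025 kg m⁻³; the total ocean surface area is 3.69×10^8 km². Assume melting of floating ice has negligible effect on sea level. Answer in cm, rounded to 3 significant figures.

Ardik: 0.57 × 447 Gt = 2.548×10^14 kg; dividing by ρ_w = 1025 kg m⁻³ gives 2.486×10^11 m³ of water.
Thurith: 0.57 × 4.51×10^5 Gt = 2.571×10^17 kg; dividing by ρ_w = 1025 kg m⁻³ gives 2.508×10^14 m³ of water.
The Ravor sea-ice cover is floating and already displaces its own weight of water, so its melt adds essentially nothing to sea level.
Total added water ≈ 2.510×10^14 m³ over 3.69×10^14 m² → Δh = 0.680 m = 68.0 cm.

≈ 68.0 cm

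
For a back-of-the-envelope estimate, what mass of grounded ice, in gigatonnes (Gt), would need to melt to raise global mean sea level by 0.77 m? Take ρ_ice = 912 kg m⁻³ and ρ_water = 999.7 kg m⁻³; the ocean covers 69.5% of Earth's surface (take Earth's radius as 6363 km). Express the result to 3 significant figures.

Required water volume = Δh × A = 0.77 m × 3.54×10^14 m² = 2.723×10^14 m³.
ρ_w = 999.7 kg m⁻³, so the mass of water = 2.723×10^14 m³ × 999.7 kg m⁻³ = 2.722×10^17 kg = 2.72×10^5 Gt (and the same mass of ice, by conservation).

≈ 2.72×10^5 Gt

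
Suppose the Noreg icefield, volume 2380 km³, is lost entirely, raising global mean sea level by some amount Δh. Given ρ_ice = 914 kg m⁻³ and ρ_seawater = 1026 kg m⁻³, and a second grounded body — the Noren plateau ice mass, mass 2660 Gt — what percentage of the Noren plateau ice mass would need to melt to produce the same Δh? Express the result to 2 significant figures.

≈ 82 %

Equal sea-level rise means equal mass of meltwater, i.e. equal mass of ice lost.
Ice mass of Noreg: 2.175×10^15 kg; ice mass of Noren: 2.660×10^15 kg.
Fraction required = 2.175×10^15 / 2.660×10^15 = 0.818 → 82 %.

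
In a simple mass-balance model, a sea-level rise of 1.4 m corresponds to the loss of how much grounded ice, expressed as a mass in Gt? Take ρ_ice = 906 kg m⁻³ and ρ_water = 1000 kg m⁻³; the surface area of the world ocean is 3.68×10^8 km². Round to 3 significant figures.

Required water volume = Δh × A = 1.4 m × 3.68×10^14 m² = 5.152×10^14 m³.
ρ_w = 1000 kg m⁻³, so the mass of water = 5.152×10^14 m³ × 1000 kg m⁻³ = 5.152×10^17 kg = 5.15×10^5 Gt (and the same mass of ice, by conservation).

≈ 5.15×10^5 Gt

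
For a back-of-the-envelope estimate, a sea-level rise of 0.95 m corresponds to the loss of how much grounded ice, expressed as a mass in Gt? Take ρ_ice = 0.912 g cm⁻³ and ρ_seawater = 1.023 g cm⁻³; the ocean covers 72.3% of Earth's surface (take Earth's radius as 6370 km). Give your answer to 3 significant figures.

Required water volume = Δh × A = 0.95 m × 3.69×10^14 m² = 3.502×10^14 m³.
ρ_w = 1.023 g cm⁻³ = 1023 kg m⁻³, so the mass of water = 3.502×10^14 m³ × 1023 kg m⁻³ = 3.583×10^17 kg = 3.58×10^5 Gt (and the same mass of ice, by conservation).

≈ 3.58×10^5 Gt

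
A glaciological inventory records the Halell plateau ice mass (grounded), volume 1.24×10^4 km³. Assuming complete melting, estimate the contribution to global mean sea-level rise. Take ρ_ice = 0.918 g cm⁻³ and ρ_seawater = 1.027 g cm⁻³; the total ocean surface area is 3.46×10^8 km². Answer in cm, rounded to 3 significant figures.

≈ 3.20 cm

Halell: 1.24×10^4 km³ × (918/1027) = 1.108×10^4 km³ of water.
Spread over 3.46×10^14 m² of ocean, Δh = 1.108×10^13 / 3.46×10^14 = 0.0320 m = 3.20 cm.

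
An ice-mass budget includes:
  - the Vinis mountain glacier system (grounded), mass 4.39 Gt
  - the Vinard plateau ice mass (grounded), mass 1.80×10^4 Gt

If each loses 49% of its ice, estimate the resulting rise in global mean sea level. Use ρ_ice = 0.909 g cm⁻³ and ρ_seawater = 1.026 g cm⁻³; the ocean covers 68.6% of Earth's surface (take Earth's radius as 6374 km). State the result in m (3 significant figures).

Vinis: 0.49 × 4.39 Gt = 2.151×10^12 kg; dividing by ρ_w = 1.026 g cm⁻³ = 1026 kg m⁻³ gives 2.097×10^9 m³ of water.
Vinard: 0.49 × 1.80×10^4 Gt = 8.820×10^15 kg; dividing by ρ_w = 1026 kg m⁻³ gives 8.596×10^12 m³ of water.
Total added water ≈ 8.599×10^12 m³ over 3.50×10^14 m² → Δh = 0.0246 m.

≈ 0.0246 m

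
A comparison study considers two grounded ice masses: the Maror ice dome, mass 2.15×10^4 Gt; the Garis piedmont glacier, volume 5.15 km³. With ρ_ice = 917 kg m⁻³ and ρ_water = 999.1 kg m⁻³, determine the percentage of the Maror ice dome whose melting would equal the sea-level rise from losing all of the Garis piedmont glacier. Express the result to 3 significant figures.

≈ 0.0220 %

Equal sea-level rise means equal mass of meltwater, i.e. equal mass of ice lost.
Ice mass of Garis: 4.723×10^12 kg; ice mass of Maror: 2.150×10^16 kg.
Fraction required = 4.723×10^12 / 2.150×10^16 = 2.20×10^-4 → 0.0220 %.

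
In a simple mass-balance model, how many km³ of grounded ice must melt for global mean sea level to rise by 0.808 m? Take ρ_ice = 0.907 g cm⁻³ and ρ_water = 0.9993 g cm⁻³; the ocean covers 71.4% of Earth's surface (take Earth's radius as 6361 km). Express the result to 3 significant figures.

≈ 3.23×10^5 km³

Required water volume = Δh × A = 0.808 m × 3.63×10^14 m² = 2.933×10^14 m³ = 2.933×10^5 km³.
Ice volume = water volume × ρ_w/ρ_ice = 2.933×10^5 × 999.3/907 = 3.23×10^5 km³.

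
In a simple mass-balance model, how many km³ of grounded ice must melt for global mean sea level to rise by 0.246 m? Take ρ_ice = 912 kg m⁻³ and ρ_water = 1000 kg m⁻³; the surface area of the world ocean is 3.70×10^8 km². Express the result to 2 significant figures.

≈ 1.0×10^5 km³

Required water volume = Δh × A = 0.246 m × 3.70×10^14 m² = 9.102×10^13 m³ = 9.102×10^4 km³.
Ice volume = water volume × ρ_w/ρ_ice = 9.102×10^4 × 1000/912 = 1.0×10^5 km³.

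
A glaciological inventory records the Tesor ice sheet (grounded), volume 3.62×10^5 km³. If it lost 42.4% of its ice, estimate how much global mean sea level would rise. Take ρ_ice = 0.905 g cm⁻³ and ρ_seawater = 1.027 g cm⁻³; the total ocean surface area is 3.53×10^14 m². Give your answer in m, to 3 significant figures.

Tesor: 0.424 × 3.62×10^5 km³ × (905/1027) = 1.353×10^5 km³ of water.
Spread over 3.53×10^14 m² of ocean, Δh = 1.353×10^14 / 3.53×10^14 = 0.383 m.

≈ 0.383 m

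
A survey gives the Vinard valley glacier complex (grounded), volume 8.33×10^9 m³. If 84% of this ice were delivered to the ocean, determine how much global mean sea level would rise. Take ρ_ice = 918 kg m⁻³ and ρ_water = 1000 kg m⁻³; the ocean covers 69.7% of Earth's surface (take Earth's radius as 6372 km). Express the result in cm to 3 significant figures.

Vinard: 0.84 × 8.33×10^9 m³ × (918/1000) = 6.423×10^9 m³ of water.
Spread over 3.56×10^14 m² of ocean, Δh = 6.423×10^9 / 3.56×10^14 = 1.81×10^-5 m = 1.81×10^-3 cm.

≈ 1.81×10^-3 cm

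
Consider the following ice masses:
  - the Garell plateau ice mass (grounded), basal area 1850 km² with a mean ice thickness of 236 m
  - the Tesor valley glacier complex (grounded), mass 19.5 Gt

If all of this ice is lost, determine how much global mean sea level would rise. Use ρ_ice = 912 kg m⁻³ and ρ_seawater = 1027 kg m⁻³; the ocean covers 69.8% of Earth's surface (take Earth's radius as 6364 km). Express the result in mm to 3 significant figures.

Garell: ice volume = 1850 km² × 236 m = 436.6 km³; 436.6 × (912/1027) = 387.7 km³ of water.
Tesor: 19.5 Gt = 1.950×10^13 kg; dividing by ρ_w = 1027 kg m⁻³ gives 1.899×10^10 m³ of water.
Total added water ≈ 4.067×10^11 m³ over 3.55×10^14 m² → Δh = 1.14×10^-3 m = 1.14 mm.

≈ 1.14 mm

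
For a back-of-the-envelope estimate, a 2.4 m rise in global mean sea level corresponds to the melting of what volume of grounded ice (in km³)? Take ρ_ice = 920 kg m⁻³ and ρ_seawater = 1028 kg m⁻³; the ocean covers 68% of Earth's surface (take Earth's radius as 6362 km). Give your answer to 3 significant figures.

Required water volume = Δh × A = 2.4 m × 3.46×10^14 m² = 8.301×10^14 m³ = 8.301×10^5 km³.
Ice volume = water volume × ρ_w/ρ_ice = 8.301×10^5 × 1028/920 = 9.28×10^5 km³.

≈ 9.28×10^5 km³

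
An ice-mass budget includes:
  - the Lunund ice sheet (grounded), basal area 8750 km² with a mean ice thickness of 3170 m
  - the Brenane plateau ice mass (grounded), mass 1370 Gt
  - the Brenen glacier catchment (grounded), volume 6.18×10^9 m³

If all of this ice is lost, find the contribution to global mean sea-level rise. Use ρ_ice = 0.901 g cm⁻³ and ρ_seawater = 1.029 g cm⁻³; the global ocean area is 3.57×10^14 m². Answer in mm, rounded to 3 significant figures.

≈ 71.8 mm

Lunund: ice volume = 8750 km² × 3170 m = 2.774×10^4 km³; 2.774×10^4 × (901/1029) = 2.429×10^4 km³ of water.
Brenane: 1370 Gt = 1.370×10^15 kg; dividing by ρ_w = 1.029 g cm⁻³ = 1029 kg m⁻³ gives 1.331×10^12 m³ of water.
Brenen: 6.18×10^9 m³ × (901/1029) = 5.411×10^9 m³ of water.
Total added water ≈ 2.562×10^13 m³ over 3.57×10^14 m² → Δh = 0.0718 m = 71.8 mm.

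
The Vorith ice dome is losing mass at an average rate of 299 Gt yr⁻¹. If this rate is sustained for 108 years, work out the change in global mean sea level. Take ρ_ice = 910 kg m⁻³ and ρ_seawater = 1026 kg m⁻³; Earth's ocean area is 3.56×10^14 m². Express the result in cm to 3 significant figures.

Total mass lost = 299 Gt/yr × 108 yr = 3.229×10^4 Gt = 3.229×10^16 kg.
ρ_w = 1026 kg m⁻³, so water volume = 3.229×10^16 / 1026 = 3.147×10^13 m³.
Δh = 3.147×10^13 / 3.56×10^14 = 0.0884 m = 8.84 cm.

≈ 8.84 cm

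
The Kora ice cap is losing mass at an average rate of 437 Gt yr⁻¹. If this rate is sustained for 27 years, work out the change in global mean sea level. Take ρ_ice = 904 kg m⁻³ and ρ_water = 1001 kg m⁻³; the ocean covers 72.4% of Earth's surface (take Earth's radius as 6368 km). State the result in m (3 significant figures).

Total mass lost = 437 Gt/yr × 27 yr = 1.180×10^4 Gt = 1.180×10^16 kg.
ρ_w = 1001 kg m⁻³, so water volume = 1.180×10^16 / 1001 = 1.179×10^13 m³.
Δh = 1.179×10^13 / 3.69×10^14 = 0.0319 m.

≈ 0.0319 m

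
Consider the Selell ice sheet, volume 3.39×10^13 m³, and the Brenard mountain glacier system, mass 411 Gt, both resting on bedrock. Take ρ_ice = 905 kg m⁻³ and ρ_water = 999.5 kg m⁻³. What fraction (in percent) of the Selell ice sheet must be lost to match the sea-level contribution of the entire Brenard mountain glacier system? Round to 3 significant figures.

≈ 1.34 %

Equal sea-level rise means equal mass of meltwater, i.e. equal mass of ice lost.
Ice mass of Brenard: 4.110×10^14 kg; ice mass of Selell: 3.068×10^16 kg.
Fraction required = 4.110×10^14 / 3.068×10^16 = 0.0134 → 1.34 %.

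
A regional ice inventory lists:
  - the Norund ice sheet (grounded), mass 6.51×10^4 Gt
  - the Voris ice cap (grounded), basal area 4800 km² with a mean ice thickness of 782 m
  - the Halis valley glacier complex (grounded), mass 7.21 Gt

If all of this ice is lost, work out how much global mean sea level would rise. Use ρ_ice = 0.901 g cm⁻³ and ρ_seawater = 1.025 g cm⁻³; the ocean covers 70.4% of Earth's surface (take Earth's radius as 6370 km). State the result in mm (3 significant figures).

≈ 186 mm

Norund: 6.51×10^4 Gt = 6.510×10^16 kg; dividing by ρ_w = 1.025 g cm⁻³ = 1025 kg m⁻³ gives 6.351×10^13 m³ of water.
Voris: ice volume = 4800 km² × 782 m = 3754 km³; 3754 × (901/1025) = 3300 km³ of water.
Halis: 7.21 Gt = 7.210×10^12 kg; dividing by ρ_w = 1025 kg m⁻³ gives 7.034×10^9 m³ of water.
Total added water ≈ 6.682×10^13 m³ over 3.59×10^14 m² → Δh = 0.186 m = 186 mm.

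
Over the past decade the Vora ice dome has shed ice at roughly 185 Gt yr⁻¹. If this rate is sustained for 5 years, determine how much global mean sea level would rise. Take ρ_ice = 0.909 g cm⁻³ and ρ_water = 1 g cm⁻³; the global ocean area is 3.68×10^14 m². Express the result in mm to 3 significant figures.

≈ 2.51 mm

Total mass lost = 185 Gt/yr × 5 yr = 925.0 Gt = 9.250×10^14 kg.
ρ_w = 1 g cm⁻³ = 1000 kg m⁻³, so water volume = 9.250×10^14 / 1000 = 9.250×10^11 m³.
Δh = 9.250×10^11 / 3.68×10^14 = 2.51×10^-3 m = 2.51 mm.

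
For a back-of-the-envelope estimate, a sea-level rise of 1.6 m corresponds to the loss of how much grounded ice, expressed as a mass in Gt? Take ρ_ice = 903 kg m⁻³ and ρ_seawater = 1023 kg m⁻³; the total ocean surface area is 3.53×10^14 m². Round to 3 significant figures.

Required water volume = Δh × A = 1.6 m × 3.53×10^14 m² = 5.648×10^14 m³.
ρ_w = 1023 kg m⁻³, so the mass of water = 5.648×10^14 m³ × 1023 kg m⁻³ = 5.778×10^17 kg = 5.78×10^5 Gt (and the same mass of ice, by conservation).

≈ 5.78×10^5 Gt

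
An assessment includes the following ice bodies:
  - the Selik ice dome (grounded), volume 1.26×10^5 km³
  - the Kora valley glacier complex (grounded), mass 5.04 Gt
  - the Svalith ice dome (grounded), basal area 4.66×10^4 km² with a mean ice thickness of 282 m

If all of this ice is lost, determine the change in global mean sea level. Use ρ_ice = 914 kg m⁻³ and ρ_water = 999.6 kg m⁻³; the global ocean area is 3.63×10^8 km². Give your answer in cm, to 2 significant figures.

≈ 35 cm

Selik: 1.26×10^5 km³ × (914/999.6) = 1.152×10^5 km³ of water.
Kora: 5.04 Gt = 5.040×10^12 kg; dividing by ρ_w = 999.6 kg m⁻³ gives 5.042×10^9 m³ of water.
Svalith: ice volume = 4.66×10^4 km² × 282 m = 1.314×10^4 km³; 1.314×10^4 × (914/999.6) = 1.202×10^4 km³ of water.
Total added water ≈ 1.272×10^14 m³ over 3.63×10^14 m² → Δh = 0.350 m = 35 cm.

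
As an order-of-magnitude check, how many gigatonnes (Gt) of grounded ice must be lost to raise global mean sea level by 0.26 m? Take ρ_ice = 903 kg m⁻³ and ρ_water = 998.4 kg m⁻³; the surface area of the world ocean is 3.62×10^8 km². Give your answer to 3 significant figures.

≈ 9.40×10^4 Gt

Required water volume = Δh × A = 0.26 m × 3.62×10^14 m² = 9.412×10^13 m³.
ρ_w = 998.4 kg m⁻³, so the mass of water = 9.412×10^13 m³ × 998.4 kg m⁻³ = 9.397×10^16 kg = 9.40×10^4 Gt (and the same mass of ice, by conservation).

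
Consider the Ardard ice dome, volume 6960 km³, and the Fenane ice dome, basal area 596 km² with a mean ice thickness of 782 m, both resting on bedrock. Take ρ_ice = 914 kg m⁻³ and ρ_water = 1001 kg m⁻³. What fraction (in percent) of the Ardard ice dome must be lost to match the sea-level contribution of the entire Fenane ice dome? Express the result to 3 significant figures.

Equal sea-level rise means equal mass of meltwater, i.e. equal mass of ice lost.
Ice mass of Fenane: 4.260×10^14 kg; ice mass of Ardard: 6.361×10^15 kg.
Fraction required = 4.260×10^14 / 6.361×10^15 = 0.0670 → 6.70 %.

≈ 6.70 %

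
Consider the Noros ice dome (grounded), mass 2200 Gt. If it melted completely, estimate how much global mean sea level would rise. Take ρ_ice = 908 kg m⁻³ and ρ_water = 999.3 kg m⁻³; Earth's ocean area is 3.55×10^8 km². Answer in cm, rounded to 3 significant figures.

≈ 0.620 cm

Noros: 2200 Gt = 2.200×10^15 kg; dividing by ρ_w = 999.3 kg m⁻³ gives 2.202×10^12 m³ of water.
Spread over 3.55×10^14 m² of ocean, Δh = 2.202×10^12 / 3.55×10^14 = 6.20×10^-3 m = 0.620 cm.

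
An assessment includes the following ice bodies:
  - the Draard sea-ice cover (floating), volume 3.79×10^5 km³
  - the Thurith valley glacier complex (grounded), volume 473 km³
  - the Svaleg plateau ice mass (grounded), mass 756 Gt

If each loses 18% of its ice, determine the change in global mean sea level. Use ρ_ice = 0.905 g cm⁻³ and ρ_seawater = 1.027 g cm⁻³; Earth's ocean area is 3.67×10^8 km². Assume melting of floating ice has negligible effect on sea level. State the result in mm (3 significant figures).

≈ 0.565 mm

The Draard sea-ice cover is floating and already displaces its own weight of water, so its melt adds essentially nothing to sea level.
Thurith: 0.18 × 473 km³ × (905/1027) = 75.03 km³ of water.
Svaleg: 0.18 × 756 Gt = 1.361×10^14 kg; dividing by ρ_w = 1.027 g cm⁻³ = 1027 kg m⁻³ gives 1.325×10^11 m³ of water.
Total added water ≈ 2.075×10^11 m³ over 3.67×10^14 m² → Δh = 5.65×10^-4 m = 0.565 mm.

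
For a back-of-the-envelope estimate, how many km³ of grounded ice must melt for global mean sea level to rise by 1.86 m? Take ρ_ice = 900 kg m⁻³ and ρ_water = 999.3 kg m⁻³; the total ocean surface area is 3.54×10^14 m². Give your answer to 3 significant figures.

≈ 7.31×10^5 km³

Required water volume = Δh × A = 1.86 m × 3.54×10^14 m² = 6.584×10^14 m³ = 6.584×10^5 km³.
Ice volume = water volume × ρ_w/ρ_ice = 6.584×10^5 × 999.3/900 = 7.31×10^5 km³.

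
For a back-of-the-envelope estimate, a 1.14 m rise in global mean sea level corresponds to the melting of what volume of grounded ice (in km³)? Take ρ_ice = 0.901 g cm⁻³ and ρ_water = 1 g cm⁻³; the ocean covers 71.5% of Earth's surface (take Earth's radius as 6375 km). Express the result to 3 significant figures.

Required water volume = Δh × A = 1.14 m × 3.65×10^14 m² = 4.163×10^14 m³ = 4.163×10^5 km³.
Ice volume = water volume × ρ_w/ρ_ice = 4.163×10^5 × 1000/901 = 4.62×10^5 km³.

≈ 4.62×10^5 km³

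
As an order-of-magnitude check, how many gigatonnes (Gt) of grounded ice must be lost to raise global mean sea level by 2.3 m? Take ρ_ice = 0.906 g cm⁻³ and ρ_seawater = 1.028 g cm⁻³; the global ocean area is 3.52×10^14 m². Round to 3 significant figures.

Required water volume = Δh × A = 2.3 m × 3.52×10^14 m² = 8.096×10^14 m³.
ρ_w = 1.028 g cm⁻³ = 1028 kg m⁻³, so the mass of water = 8.096×10^14 m³ × 1028 kg m⁻³ = 8.323×10^17 kg = 8.32×10^5 Gt (and the same mass of ice, by conservation).

≈ 8.32×10^5 Gt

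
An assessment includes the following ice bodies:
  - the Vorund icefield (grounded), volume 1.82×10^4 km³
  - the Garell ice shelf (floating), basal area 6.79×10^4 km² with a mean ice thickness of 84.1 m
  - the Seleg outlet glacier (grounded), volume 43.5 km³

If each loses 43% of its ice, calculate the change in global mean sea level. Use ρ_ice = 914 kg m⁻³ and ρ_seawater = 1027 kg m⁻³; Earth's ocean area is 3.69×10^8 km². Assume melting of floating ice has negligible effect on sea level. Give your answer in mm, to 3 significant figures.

Vorund: 0.43 × 1.82×10^4 km³ × (914/1027) = 6965 km³ of water.
The Garell ice shelf is floating and already displaces its own weight of water, so its melt adds essentially nothing to sea level.
Seleg: 0.43 × 43.5 km³ × (914/1027) = 16.65 km³ of water.
Total added water ≈ 6.982×10^12 m³ over 3.69×10^14 m² → Δh = 0.0189 m = 18.9 mm.

≈ 18.9 mm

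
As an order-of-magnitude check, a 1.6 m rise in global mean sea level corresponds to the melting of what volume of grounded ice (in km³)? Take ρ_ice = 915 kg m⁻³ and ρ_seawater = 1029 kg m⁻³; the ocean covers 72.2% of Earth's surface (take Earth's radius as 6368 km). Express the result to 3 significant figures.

Required water volume = Δh × A = 1.6 m × 3.68×10^14 m² = 5.887×10^14 m³ = 5.887×10^5 km³.
Ice volume = water volume × ρ_w/ρ_ice = 5.887×10^5 × 1029/915 = 6.62×10^5 km³.

≈ 6.62×10^5 km³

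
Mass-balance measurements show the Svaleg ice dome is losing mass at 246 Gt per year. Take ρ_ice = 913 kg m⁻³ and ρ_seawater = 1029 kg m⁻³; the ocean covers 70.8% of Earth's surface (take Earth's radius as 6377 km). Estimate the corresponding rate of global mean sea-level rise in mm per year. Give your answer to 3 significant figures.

≈ 0.661 mm/yr

ρ_w = 1029 kg m⁻³. Annual water volume added = 246 Gt / ρ_w = 2.460×10^14 kg / 1029 kg m⁻³ = 2.391×10^11 m³.
Δh per year = 2.391×10^11 / 3.62×10^14 = 6.61×10^-4 m = 0.661 mm.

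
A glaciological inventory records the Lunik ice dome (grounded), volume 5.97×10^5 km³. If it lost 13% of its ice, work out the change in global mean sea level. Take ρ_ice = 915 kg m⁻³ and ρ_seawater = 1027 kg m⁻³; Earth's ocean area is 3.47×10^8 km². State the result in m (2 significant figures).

≈ 0.20 m

Lunik: 0.13 × 5.97×10^5 km³ × (915/1027) = 6.915×10^4 km³ of water.
Spread over 3.47×10^14 m² of ocean, Δh = 6.915×10^13 / 3.47×10^14 = 0.199 m.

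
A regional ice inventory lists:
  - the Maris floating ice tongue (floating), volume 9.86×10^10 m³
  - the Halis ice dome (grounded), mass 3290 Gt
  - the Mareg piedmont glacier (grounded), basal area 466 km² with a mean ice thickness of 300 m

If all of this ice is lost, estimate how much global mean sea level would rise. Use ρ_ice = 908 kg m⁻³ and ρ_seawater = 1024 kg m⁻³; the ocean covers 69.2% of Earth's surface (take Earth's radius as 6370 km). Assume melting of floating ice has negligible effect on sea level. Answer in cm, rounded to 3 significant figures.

The Maris floating ice tongue is floating and already displaces its own weight of water, so its melt adds essentially nothing to sea level.
Halis: 3290 Gt = 3.290×10^15 kg; dividing by ρ_w = 1024 kg m⁻³ gives 3.213×10^12 m³ of water.
Mareg: ice volume = 466 km² × 300 m = 139.8 km³; 139.8 × (908/1024) = 124.0 km³ of water.
Total added water ≈ 3.337×10^12 m³ over 3.53×10^14 m² → Δh = 9.46×10^-3 m = 0.946 cm.

≈ 0.946 cm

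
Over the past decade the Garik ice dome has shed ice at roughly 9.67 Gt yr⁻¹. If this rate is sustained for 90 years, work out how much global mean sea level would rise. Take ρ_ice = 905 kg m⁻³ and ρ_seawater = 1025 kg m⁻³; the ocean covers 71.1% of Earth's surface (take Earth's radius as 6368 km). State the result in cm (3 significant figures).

≈ 0.234 cm

Total mass lost = 9.67 Gt/yr × 90 yr = 870.3 Gt = 8.703×10^14 kg.
ρ_w = 1025 kg m⁻³, so water volume = 8.703×10^14 / 1025 = 8.491×10^11 m³.
Δh = 8.491×10^11 / 3.62×10^14 = 2.34×10^-3 m = 0.234 cm.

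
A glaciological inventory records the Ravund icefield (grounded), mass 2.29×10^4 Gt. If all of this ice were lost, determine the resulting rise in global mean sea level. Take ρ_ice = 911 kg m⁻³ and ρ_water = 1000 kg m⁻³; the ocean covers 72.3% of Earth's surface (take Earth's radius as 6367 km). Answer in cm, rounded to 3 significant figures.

≈ 6.22 cm

Ravund: 2.29×10^4 Gt = 2.290×10^16 kg; dividing by ρ_w = 1000 kg m⁻³ gives 2.290×10^13 m³ of water.
Spread over 3.68×10^14 m² of ocean, Δh = 2.290×10^13 / 3.68×10^14 = 0.0622 m = 6.22 cm.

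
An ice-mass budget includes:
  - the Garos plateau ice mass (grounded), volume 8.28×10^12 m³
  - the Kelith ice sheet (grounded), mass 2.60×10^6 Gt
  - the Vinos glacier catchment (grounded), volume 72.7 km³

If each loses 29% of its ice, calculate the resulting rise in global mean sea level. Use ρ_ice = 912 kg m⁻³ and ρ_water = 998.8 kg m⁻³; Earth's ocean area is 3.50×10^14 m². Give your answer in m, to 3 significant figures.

≈ 2.16 m

Garos: 0.29 × 8.28×10^12 m³ × (912/998.8) = 2.193×10^12 m³ of water.
Kelith: 0.29 × 2.60×10^6 Gt = 7.540×10^17 kg; dividing by ρ_w = 998.8 kg m⁻³ gives 7.549×10^14 m³ of water.
Vinos: 0.29 × 72.7 km³ × (912/998.8) = 19.25 km³ of water.
Total added water ≈ 7.571×10^14 m³ over 3.50×10^14 m² → Δh = 2.16 m.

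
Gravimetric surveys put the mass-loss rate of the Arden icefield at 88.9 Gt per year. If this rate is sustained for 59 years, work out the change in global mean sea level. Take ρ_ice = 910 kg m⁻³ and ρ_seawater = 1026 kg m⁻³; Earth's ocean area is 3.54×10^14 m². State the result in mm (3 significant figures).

Total mass lost = 88.9 Gt/yr × 59 yr = 5245 Gt = 5.245×10^15 kg.
ρ_w = 1026 kg m⁻³, so water volume = 5.245×10^15 / 1026 = 5.112×10^12 m³.
Δh = 5.112×10^12 / 3.54×10^14 = 0.0144 m = 14.4 mm.

≈ 14.4 mm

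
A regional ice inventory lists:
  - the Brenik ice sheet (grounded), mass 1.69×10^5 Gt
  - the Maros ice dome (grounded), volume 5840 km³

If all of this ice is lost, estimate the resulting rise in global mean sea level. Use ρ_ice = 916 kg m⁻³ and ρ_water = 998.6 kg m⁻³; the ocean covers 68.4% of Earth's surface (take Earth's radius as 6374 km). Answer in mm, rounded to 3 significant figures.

≈ 500 mm

Brenik: 1.69×10^5 Gt = 1.690×10^17 kg; dividing by ρ_w = 998.6 kg m⁻³ gives 1.692×10^14 m³ of water.
Maros: 5840 km³ × (916/998.6) = 5357 km³ of water.
Total added water ≈ 1.746×10^14 m³ over 3.49×10^14 m² → Δh = 0.500 m = 500 mm.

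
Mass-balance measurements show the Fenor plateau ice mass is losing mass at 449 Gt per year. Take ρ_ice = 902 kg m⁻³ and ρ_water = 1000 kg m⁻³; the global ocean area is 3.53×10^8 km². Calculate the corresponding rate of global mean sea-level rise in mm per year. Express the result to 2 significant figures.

≈ 1.3 mm/yr

ρ_w = 1000 kg m⁻³. Annual water volume added = 449 Gt / ρ_w = 4.490×10^14 kg / 1000 kg m⁻³ = 4.490×10^11 m³.
Δh per year = 4.490×10^11 / 3.53×10^14 = 1.27×10^-3 m = 1.3 mm.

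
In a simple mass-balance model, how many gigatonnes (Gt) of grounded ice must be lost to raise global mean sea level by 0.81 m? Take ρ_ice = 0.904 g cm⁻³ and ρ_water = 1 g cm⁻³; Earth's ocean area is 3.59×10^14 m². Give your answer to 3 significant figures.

≈ 2.91×10^5 Gt

Required water volume = Δh × A = 0.81 m × 3.59×10^14 m² = 2.908×10^14 m³.
ρ_w = 1 g cm⁻³ = 1000 kg m⁻³, so the mass of water = 2.908×10^14 m³ × 1000 kg m⁻³ = 2.908×10^17 kg = 2.91×10^5 Gt (and the same mass of ice, by conservation).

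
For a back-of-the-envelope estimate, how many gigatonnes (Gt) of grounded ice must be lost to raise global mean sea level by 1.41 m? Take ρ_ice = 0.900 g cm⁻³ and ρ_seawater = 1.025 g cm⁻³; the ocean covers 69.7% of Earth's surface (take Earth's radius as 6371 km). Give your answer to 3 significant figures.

≈ 5.14×10^5 Gt

Required water volume = Δh × A = 1.41 m × 3.56×10^14 m² = 5.013×10^14 m³.
ρ_w = 1.025 g cm⁻³ = 1025 kg m⁻³, so the mass of water = 5.013×10^14 m³ × 1025 kg m⁻³ = 5.138×10^17 kg = 5.14×10^5 Gt (and the same mass of ice, by conservation).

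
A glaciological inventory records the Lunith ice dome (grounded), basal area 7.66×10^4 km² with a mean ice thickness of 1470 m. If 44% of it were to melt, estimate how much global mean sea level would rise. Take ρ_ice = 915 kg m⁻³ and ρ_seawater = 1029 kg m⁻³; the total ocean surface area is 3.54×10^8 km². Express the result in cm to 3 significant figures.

≈ 12.4 cm

Lunith: ice volume = 7.66×10^4 km² × 1470 m = 1.126×10^5 km³; 0.44 × 1.126×10^5 × (915/1029) = 4.406×10^4 km³ of water.
Spread over 3.54×10^14 m² of ocean, Δh = 4.406×10^13 / 3.54×10^14 = 0.124 m = 12.4 cm.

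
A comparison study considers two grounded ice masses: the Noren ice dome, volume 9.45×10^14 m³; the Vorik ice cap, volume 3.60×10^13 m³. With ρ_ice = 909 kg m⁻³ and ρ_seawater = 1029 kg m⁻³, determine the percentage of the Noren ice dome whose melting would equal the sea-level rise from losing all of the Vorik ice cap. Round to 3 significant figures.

Equal sea-level rise means equal mass of meltwater, i.e. equal mass of ice lost.
Ice mass of Vorik: 3.272×10^16 kg; ice mass of Noren: 8.590×10^17 kg.
Fraction required = 3.272×10^16 / 8.590×10^17 = 0.0381 → 3.81 %.

≈ 3.81 %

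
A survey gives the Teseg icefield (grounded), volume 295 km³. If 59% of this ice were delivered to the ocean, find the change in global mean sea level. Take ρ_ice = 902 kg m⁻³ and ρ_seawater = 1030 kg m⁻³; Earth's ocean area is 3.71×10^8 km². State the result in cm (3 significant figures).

≈ 0.0411 cm

Teseg: 0.59 × 295 km³ × (902/1030) = 152.4 km³ of water.
Spread over 3.71×10^14 m² of ocean, Δh = 1.524×10^11 / 3.71×10^14 = 4.11×10^-4 m = 0.0411 cm.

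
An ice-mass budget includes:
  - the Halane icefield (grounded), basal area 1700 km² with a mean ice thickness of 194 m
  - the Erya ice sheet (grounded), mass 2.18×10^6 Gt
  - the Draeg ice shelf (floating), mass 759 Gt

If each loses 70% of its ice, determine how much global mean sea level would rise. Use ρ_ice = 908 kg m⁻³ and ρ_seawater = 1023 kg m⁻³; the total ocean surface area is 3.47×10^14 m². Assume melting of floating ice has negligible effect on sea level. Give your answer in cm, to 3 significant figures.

Halane: ice volume = 1700 km² × 194 m = 329.8 km³; 0.7 × 329.8 × (908/1023) = 204.9 km³ of water.
Erya: 0.7 × 2.18×10^6 Gt = 1.526×10^18 kg; dividing by ρ_w = 1023 kg m⁻³ gives 1.492×10^15 m³ of water.
The Draeg ice shelf is floating and already displaces its own weight of water, so its melt adds essentially nothing to sea level.
Total added water ≈ 1.492×10^15 m³ over 3.47×10^14 m² → Δh = 4.30 m = 430 cm.

≈ 430 cm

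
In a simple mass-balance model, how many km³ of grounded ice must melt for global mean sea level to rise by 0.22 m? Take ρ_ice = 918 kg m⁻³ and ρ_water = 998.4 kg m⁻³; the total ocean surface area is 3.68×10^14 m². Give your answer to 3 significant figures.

Required water volume = Δh × A = 0.22 m × 3.68×10^14 m² = 8.096×10^13 m³ = 8.096×10^4 km³.
Ice volume = water volume × ρ_w/ρ_ice = 8.096×10^4 × 998.4/918 = 8.81×10^4 km³.

≈ 8.81×10^4 km³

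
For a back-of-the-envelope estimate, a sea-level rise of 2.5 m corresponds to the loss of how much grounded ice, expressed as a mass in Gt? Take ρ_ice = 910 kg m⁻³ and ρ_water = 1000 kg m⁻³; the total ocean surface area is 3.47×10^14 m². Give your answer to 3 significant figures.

≈ 8.68×10^5 Gt

Required water volume = Δh × A = 2.5 m × 3.47×10^14 m² = 8.675×10^14 m³.
ρ_w = 1000 kg m⁻³, so the mass of water = 8.675×10^14 m³ × 1000 kg m⁻³ = 8.675×10^17 kg = 8.68×10^5 Gt (and the same mass of ice, by conservation).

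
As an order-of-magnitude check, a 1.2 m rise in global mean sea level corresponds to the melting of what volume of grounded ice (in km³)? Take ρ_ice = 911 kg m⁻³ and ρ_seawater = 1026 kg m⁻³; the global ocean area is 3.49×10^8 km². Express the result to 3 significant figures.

≈ 4.72×10^5 km³

Required water volume = Δh × A = 1.2 m × 3.49×10^14 m² = 4.188×10^14 m³ = 4.188×10^5 km³.
Ice volume = water volume × ρ_w/ρ_ice = 4.188×10^5 × 1026/911 = 4.72×10^5 km³.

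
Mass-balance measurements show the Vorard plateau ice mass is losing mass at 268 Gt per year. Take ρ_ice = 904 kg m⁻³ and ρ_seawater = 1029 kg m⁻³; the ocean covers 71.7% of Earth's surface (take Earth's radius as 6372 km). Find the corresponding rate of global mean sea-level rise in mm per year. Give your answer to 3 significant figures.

≈ 0.712 mm/yr

ρ_w = 1029 kg m⁻³. Annual water volume added = 268 Gt / ρ_w = 2.680×10^14 kg / 1029 kg m⁻³ = 2.604×10^11 m³.
Δh per year = 2.604×10^11 / 3.66×10^14 = 7.12×10^-4 m = 0.712 mm.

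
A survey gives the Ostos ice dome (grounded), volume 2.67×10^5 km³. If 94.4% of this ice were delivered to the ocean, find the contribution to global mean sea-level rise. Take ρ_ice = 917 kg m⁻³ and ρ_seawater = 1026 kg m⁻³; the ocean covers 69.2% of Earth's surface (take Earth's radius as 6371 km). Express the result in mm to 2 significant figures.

Ostos: 0.944 × 2.67×10^5 km³ × (917/1026) = 2.253×10^5 km³ of water.
Spread over 3.53×10^14 m² of ocean, Δh = 2.253×10^14 / 3.53×10^14 = 0.638 m = 640 mm.

≈ 640 mm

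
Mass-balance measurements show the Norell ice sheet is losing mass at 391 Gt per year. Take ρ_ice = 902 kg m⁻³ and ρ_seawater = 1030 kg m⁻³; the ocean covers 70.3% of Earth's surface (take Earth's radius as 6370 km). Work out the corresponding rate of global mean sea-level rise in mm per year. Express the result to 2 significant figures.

ρ_w = 1030 kg m⁻³. Annual water volume added = 391 Gt / ρ_w = 3.910×10^14 kg / 1030 kg m⁻³ = 3.796×10^11 m³.
Δh per year = 3.796×10^11 / 3.58×10^14 = 1.06×10^-3 m = 1.1 mm.

≈ 1.1 mm/yr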